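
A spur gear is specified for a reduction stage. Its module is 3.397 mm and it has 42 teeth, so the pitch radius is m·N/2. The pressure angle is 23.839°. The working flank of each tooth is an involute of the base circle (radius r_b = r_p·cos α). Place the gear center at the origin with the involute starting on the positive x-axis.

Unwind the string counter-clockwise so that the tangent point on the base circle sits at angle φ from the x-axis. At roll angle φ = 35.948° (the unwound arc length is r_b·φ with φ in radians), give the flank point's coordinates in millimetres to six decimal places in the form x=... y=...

x=76.857183 y=5.163311

pitch radius r_p = m·N/2 = 3.397·42/2 = 71.337000
base radius r_b = r_p·cos α = 71.337000·cos 23.839° = 65.250868
roll angle φ = 35.948° = 0.62741096 rad
x = r_b·(cos φ + φ·sin φ) = 65.250868·(0.80955012 + 0.62741096·0.58705077) = 76.857183
y = r_b·(sin φ − φ·cos φ) = 65.250868·(0.58705077 − 0.62741096·0.80955012) = 5.163311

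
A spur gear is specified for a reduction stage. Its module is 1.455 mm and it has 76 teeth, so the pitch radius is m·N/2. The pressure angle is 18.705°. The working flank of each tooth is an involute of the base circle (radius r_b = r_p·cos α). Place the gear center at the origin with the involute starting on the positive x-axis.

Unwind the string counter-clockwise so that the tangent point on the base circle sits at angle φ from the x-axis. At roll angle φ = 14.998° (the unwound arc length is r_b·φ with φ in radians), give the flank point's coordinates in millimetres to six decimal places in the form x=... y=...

pitch radius r_p = m·N/2 = 1.455·76/2 = 55.290000
base radius r_b = r_p·cos α = 55.290000·cos 18.705° = 52.369709
roll angle φ = 14.998° = 0.26176448 rad
x = r_b·(cos φ + φ·sin φ) = 52.369709·(0.96593486 + 0.26176448·0.25878533) = 54.133294
y = r_b·(sin φ − φ·cos φ) = 52.369709·(0.25878533 − 0.26176448·0.96593486) = 0.310966

x=54.133294 y=0.310966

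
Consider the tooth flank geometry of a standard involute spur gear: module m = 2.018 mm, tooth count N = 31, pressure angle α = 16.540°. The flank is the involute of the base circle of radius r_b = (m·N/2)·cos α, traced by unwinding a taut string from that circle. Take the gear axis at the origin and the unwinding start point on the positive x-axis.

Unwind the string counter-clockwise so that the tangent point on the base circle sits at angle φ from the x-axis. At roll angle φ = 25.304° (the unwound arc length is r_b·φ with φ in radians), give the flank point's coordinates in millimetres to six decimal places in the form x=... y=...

pitch radius r_p = m·N/2 = 2.018·31/2 = 31.279000
base radius r_b = r_p·cos α = 31.279000·cos 16.540° = 29.984713
roll angle φ = 25.304° = 0.44163811 rad
x = r_b·(cos φ + φ·sin φ) = 29.984713·(0.90405271 + 0.44163811·0.42742098) = 32.767838
y = r_b·(sin φ − φ·cos φ) = 29.984713·(0.42742098 − 0.44163811·0.90405271) = 0.844275

x=32.767838 y=0.844275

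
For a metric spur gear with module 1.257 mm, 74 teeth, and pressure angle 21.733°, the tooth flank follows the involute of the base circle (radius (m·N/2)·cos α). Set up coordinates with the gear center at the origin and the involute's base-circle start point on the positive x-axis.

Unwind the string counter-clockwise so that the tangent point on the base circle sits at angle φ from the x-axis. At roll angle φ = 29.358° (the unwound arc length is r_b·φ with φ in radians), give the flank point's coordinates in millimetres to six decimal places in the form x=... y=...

x=48.507686 y=1.886948

pitch radius r_p = m·N/2 = 1.257·74/2 = 46.509000
base radius r_b = r_p·cos α = 46.509000·cos 21.733° = 43.203115
roll angle φ = 29.358° = 0.51239376 rad
x = r_b·(cos φ + φ·sin φ) = 43.203115·(0.87157343 + 0.51239376·0.49026499) = 48.507686
y = r_b·(sin φ − φ·cos φ) = 43.203115·(0.49026499 − 0.51239376·0.87157343) = 1.886948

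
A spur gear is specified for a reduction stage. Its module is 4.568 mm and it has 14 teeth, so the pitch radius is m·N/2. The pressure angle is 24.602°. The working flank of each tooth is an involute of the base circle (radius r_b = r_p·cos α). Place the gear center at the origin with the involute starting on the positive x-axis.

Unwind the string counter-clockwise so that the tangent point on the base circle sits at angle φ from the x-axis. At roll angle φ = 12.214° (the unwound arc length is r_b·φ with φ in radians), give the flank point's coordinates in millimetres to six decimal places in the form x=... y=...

x=29.726377 y=0.093455

pitch radius r_p = m·N/2 = 4.568·14/2 = 31.976000
base radius r_b = r_p·cos α = 31.976000·cos 24.602° = 29.073269
roll angle φ = 12.214° = 0.21317451 rad
x = r_b·(cos φ + φ·sin φ) = 29.073269·(0.97736423 + 0.21317451·0.21156362) = 29.726377
y = r_b·(sin φ − φ·cos φ) = 29.073269·(0.21156362 − 0.21317451·0.97736423) = 0.093455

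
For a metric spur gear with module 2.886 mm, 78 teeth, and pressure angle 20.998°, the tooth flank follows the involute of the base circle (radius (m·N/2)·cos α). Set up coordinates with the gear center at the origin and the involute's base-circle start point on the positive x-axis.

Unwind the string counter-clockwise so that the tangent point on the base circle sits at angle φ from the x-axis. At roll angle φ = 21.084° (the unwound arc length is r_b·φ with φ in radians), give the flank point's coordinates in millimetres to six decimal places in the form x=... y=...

x=111.955153 y=1.721853

pitch radius r_p = m·N/2 = 2.886·78/2 = 112.554000
base radius r_b = r_p·cos α = 112.554000·cos 20.998° = 105.079619
roll angle φ = 21.084° = 0.36798522 rad
x = r_b·(cos φ + φ·sin φ) = 105.079619·(0.93305403 + 0.36798522·0.35973626) = 111.955153
y = r_b·(sin φ − φ·cos φ) = 105.079619·(0.35973626 − 0.36798522·0.93305403) = 1.721853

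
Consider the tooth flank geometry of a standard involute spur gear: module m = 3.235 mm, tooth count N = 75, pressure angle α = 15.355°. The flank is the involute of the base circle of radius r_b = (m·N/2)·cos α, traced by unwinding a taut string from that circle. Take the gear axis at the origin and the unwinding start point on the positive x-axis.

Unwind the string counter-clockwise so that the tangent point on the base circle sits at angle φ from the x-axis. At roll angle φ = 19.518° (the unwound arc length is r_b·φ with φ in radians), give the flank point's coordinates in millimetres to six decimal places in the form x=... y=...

pitch radius r_p = m·N/2 = 3.235·75/2 = 121.312500
base radius r_b = r_p·cos α = 121.312500·cos 15.355° = 116.982089
roll angle φ = 19.518° = 0.34065336 rad
x = r_b·(cos φ + φ·sin φ) = 116.982089·(0.94253658 + 0.34065336·0.33410298) = 123.574016
y = r_b·(sin φ − φ·cos φ) = 116.982089·(0.33410298 − 0.34065336·0.94253658) = 1.523660

x=123.574016 y=1.523660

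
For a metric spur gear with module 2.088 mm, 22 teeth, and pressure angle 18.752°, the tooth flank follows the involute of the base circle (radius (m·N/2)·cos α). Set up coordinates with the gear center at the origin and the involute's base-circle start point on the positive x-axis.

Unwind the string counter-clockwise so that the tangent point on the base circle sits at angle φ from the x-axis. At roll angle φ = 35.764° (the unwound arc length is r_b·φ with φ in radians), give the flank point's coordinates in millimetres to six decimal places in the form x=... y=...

pitch radius r_p = m·N/2 = 2.088·22/2 = 22.968000
base radius r_b = r_p·cos α = 22.968000·cos 18.752° = 21.748833
roll angle φ = 35.764° = 0.62419955 rad
x = r_b·(cos φ + φ·sin φ) = 21.748833·(0.81143120 + 0.62419955·0.58444795) = 25.581921
y = r_b·(sin φ − φ·cos φ) = 21.748833·(0.58444795 − 0.62419955·0.81143120) = 1.695386

x=25.581921 y=1.695386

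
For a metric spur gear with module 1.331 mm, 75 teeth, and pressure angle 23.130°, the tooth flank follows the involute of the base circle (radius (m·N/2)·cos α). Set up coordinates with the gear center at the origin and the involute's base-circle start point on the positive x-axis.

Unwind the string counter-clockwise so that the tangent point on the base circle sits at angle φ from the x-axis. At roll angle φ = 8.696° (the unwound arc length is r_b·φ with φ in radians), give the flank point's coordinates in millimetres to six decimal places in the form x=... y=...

pitch radius r_p = m·N/2 = 1.331·75/2 = 49.912500
base radius r_b = r_p·cos α = 49.912500·cos 23.130° = 45.900331
roll angle φ = 8.696° = 0.15177383 rad
x = r_b·(cos φ + φ·sin φ) = 45.900331·(0.98850444 + 0.15177383·0.15119181) = 46.425954
y = r_b·(sin φ − φ·cos φ) = 45.900331·(0.15119181 − 0.15177383·0.98850444) = 0.053368

x=46.425954 y=0.053368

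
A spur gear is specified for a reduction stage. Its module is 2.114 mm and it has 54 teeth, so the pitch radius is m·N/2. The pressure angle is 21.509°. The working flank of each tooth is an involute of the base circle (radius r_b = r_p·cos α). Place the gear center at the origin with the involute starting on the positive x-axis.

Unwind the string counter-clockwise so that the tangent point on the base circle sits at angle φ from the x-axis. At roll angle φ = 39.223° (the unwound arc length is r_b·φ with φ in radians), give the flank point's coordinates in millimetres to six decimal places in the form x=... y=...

pitch radius r_p = m·N/2 = 2.114·54/2 = 57.078000
base radius r_b = r_p·cos α = 57.078000·cos 21.509° = 53.103087
roll angle φ = 39.223° = 0.68457049 rad
x = r_b·(cos φ + φ·sin φ) = 53.103087·(0.77469071 + 0.68457049·0.63234033) = 64.125815
y = r_b·(sin φ − φ·cos φ) = 53.103087·(0.63234033 − 0.68457049·0.77469071) = 5.417042

x=64.125815 y=5.417042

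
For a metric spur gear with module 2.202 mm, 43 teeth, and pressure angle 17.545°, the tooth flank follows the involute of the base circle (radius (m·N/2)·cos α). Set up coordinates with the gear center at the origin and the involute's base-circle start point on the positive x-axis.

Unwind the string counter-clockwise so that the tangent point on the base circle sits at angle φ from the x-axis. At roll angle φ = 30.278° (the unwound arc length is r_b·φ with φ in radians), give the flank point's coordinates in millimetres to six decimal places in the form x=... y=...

x=51.010353 y=2.159151

pitch radius r_p = m·N/2 = 2.202·43/2 = 47.343000
base radius r_b = r_p·cos α = 47.343000·cos 17.545° = 45.140626
roll angle φ = 30.278° = 0.52845079 rad
x = r_b·(cos φ + φ·sin φ) = 45.140626·(0.86358921 + 0.52845079·0.50419607) = 51.010353
y = r_b·(sin φ − φ·cos φ) = 45.140626·(0.50419607 − 0.52845079·0.86358921) = 2.159151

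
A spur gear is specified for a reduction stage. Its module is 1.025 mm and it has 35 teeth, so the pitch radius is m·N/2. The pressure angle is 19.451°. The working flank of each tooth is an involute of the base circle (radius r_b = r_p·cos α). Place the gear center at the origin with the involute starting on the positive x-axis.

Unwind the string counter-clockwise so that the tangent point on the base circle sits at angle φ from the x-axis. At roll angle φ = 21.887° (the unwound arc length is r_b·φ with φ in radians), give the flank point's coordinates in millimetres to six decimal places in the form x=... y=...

x=18.103152 y=0.309712

pitch radius r_p = m·N/2 = 1.025·35/2 = 17.937500
base radius r_b = r_p·cos α = 17.937500·cos 19.451° = 16.913746
roll angle φ = 21.887° = 0.38200021 rad
x = r_b·(cos φ + φ·sin φ) = 16.913746·(0.92792086 + 0.38200021·0.37277725) = 18.103152
y = r_b·(sin φ − φ·cos φ) = 16.913746·(0.37277725 − 0.38200021·0.92792086) = 0.309712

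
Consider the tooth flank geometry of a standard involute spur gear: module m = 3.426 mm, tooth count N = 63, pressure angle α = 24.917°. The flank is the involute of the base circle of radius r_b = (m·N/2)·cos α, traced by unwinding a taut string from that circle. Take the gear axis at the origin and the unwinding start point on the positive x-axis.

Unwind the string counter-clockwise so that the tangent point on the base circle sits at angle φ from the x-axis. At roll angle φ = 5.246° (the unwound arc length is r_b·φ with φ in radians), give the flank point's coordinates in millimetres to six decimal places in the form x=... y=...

x=98.283187 y=0.025021

pitch radius r_p = m·N/2 = 3.426·63/2 = 107.919000
base radius r_b = r_p·cos α = 107.919000·cos 24.917° = 97.873797
roll angle φ = 5.246° = 0.09155997 rad
x = r_b·(cos φ + φ·sin φ) = 97.873797·(0.99581131 + 0.09155997·0.09143210) = 98.283187
y = r_b·(sin φ − φ·cos φ) = 97.873797·(0.09143210 − 0.09155997·0.99581131) = 0.025021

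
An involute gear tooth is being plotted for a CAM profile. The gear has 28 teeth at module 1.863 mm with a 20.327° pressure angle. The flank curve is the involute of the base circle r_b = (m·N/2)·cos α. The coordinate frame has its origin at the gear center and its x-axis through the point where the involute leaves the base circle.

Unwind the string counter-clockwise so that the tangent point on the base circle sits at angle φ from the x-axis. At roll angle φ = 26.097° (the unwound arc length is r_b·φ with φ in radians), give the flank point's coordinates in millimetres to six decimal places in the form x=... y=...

pitch radius r_p = m·N/2 = 1.863·28/2 = 26.082000
base radius r_b = r_p·cos α = 26.082000·cos 20.327° = 24.457752
roll angle φ = 26.097° = 0.45547857 rad
x = r_b·(cos φ + φ·sin φ) = 24.457752·(0.89805061 + 0.45547857·0.43989215) = 26.864690
y = r_b·(sin φ − φ·cos φ) = 24.457752·(0.43989215 − 0.45547857·0.89805061) = 0.754505

x=26.864690 y=0.754505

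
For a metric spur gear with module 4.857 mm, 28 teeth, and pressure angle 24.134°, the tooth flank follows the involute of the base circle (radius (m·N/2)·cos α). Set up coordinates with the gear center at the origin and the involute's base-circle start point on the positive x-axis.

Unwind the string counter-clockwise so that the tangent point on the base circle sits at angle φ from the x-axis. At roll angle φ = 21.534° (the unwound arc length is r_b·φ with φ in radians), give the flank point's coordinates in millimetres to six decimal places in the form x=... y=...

x=66.283601 y=1.082706

pitch radius r_p = m·N/2 = 4.857·28/2 = 67.998000
base radius r_b = r_p·cos α = 67.998000·cos 24.134° = 62.054411
roll angle φ = 21.534° = 0.37583920 rad
x = r_b·(cos φ + φ·sin φ) = 62.054411·(0.93019992 + 0.37583920·0.36705328) = 66.283601
y = r_b·(sin φ − φ·cos φ) = 62.054411·(0.36705328 − 0.37583920·0.93019992) = 1.082706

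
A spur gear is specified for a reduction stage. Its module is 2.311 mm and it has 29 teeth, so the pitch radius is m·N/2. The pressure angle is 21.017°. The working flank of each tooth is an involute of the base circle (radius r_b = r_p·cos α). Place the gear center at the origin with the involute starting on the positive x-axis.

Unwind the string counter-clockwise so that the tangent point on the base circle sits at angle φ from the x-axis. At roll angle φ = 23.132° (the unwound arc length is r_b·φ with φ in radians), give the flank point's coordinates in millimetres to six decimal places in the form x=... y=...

pitch radius r_p = m·N/2 = 2.311·29/2 = 33.509500
base radius r_b = r_p·cos α = 33.509500·cos 21.017° = 31.280249
roll angle φ = 23.132° = 0.40372956 rad
x = r_b·(cos φ + φ·sin φ) = 31.280249·(0.91960223 + 0.40372956·0.39285078) = 33.726605
y = r_b·(sin φ − φ·cos φ) = 31.280249·(0.39285078 − 0.40372956·0.91960223) = 0.675033

x=33.726605 y=0.675033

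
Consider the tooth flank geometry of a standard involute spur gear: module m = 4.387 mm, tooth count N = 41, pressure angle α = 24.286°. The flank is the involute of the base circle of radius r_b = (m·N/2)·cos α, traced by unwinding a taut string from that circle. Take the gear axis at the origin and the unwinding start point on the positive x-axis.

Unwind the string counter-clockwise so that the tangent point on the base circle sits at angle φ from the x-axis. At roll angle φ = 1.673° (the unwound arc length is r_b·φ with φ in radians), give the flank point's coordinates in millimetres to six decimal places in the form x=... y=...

x=82.009666 y=0.000680

pitch radius r_p = m·N/2 = 4.387·41/2 = 89.933500
base radius r_b = r_p·cos α = 89.933500·cos 24.286° = 81.974727
roll angle φ = 1.673° = 0.02919936 rad
x = r_b·(cos φ + φ·sin φ) = 81.974727·(0.99957373 + 0.02919936·0.02919521) = 82.009666
y = r_b·(sin φ − φ·cos φ) = 81.974727·(0.02919521 − 0.02919936·0.99957373) = 0.000680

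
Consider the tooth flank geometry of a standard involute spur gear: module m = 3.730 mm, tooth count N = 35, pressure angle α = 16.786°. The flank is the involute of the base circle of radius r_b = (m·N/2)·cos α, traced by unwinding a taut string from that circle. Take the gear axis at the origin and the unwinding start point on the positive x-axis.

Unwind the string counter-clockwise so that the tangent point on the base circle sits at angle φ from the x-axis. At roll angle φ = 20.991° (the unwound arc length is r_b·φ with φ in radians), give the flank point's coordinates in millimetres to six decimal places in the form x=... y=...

x=66.547938 y=1.010661

pitch radius r_p = m·N/2 = 3.730·35/2 = 65.275000
base radius r_b = r_p·cos α = 65.275000·cos 16.786° = 62.493638
roll angle φ = 20.991° = 0.36636206 rad
x = r_b·(cos φ + φ·sin φ) = 62.493638·(0.93363671 + 0.36636206·0.35822130) = 66.547938
y = r_b·(sin φ − φ·cos φ) = 62.493638·(0.35822130 − 0.36636206·0.93363671) = 1.010661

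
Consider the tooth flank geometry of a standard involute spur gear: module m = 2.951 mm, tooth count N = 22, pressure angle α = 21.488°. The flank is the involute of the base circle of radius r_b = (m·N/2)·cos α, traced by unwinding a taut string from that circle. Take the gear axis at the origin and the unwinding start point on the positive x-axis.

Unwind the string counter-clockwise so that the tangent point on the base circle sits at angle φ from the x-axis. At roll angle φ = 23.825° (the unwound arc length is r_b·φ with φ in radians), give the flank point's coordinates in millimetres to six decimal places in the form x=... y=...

x=32.704329 y=0.711471

pitch radius r_p = m·N/2 = 2.951·22/2 = 32.461000
base radius r_b = r_p·cos α = 32.461000·cos 21.488° = 30.204776
roll angle φ = 23.825° = 0.41582469 rad
x = r_b·(cos φ + φ·sin φ) = 30.204776·(0.91478350 + 0.41582469·0.40394448) = 32.704329
y = r_b·(sin φ − φ·cos φ) = 30.204776·(0.40394448 − 0.41582469·0.91478350) = 0.711471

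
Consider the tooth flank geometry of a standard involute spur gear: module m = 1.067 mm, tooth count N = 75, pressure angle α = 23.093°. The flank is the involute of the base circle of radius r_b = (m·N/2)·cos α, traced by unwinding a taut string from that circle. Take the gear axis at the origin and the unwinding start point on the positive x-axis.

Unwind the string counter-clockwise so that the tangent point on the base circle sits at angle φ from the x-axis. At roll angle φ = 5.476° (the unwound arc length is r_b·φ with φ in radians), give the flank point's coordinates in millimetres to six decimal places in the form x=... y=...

x=36.973994 y=0.010701

pitch radius r_p = m·N/2 = 1.067·75/2 = 40.012500
base radius r_b = r_p·cos α = 40.012500·cos 23.093° = 36.806275
roll angle φ = 5.476° = 0.09557423 rad
x = r_b·(cos φ + φ·sin φ) = 36.806275·(0.99543626 + 0.09557423·0.09542879) = 36.973994
y = r_b·(sin φ − φ·cos φ) = 36.806275·(0.09542879 − 0.09557423·0.99543626) = 0.010701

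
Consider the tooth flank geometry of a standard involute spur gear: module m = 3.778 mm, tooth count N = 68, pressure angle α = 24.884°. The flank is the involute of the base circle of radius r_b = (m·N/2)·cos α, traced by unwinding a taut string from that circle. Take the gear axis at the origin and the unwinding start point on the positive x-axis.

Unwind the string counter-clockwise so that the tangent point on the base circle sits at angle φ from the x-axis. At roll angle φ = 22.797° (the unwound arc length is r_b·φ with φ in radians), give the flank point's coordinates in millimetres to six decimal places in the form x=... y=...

pitch radius r_p = m·N/2 = 3.778·68/2 = 128.452000
base radius r_b = r_p·cos α = 128.452000·cos 24.884° = 116.526716
roll angle φ = 22.797° = 0.39788271 rad
x = r_b·(cos φ + φ·sin φ) = 116.526716·(0.92188344 + 0.39788271·0.38746732) = 125.388571
y = r_b·(sin φ − φ·cos φ) = 116.526716·(0.38746732 − 0.39788271·0.92188344) = 2.408122

x=125.388571 y=2.408122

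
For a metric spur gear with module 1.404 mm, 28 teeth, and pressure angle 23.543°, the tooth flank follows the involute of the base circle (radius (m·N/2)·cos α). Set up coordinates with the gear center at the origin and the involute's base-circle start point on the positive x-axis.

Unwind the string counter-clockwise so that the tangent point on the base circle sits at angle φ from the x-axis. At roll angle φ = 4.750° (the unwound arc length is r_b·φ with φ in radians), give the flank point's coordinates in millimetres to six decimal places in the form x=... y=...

x=18.081664 y=0.003420

pitch radius r_p = m·N/2 = 1.404·28/2 = 19.656000
base radius r_b = r_p·cos α = 19.656000·cos 23.543° = 18.019846
roll angle φ = 4.750° = 0.08290314 rad
x = r_b·(cos φ + φ·sin φ) = 18.019846·(0.99656550 + 0.08290314·0.08280821) = 18.081664
y = r_b·(sin φ − φ·cos φ) = 18.019846·(0.08280821 − 0.08290314·0.99656550) = 0.003420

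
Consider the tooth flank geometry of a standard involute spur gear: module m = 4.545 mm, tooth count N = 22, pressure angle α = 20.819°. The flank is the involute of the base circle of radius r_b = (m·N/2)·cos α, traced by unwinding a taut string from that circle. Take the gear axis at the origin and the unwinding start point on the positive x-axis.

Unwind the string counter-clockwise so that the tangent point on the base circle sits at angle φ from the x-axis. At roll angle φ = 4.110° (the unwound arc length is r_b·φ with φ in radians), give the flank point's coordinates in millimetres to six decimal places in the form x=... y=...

pitch radius r_p = m·N/2 = 4.545·22/2 = 49.995000
base radius r_b = r_p·cos α = 49.995000·cos 20.819° = 46.730720
roll angle φ = 4.110° = 0.07173303 rad
x = r_b·(cos φ + φ·sin φ) = 46.730720·(0.99742829 + 0.07173303·0.07167153) = 46.850795
y = r_b·(sin φ − φ·cos φ) = 46.730720·(0.07167153 − 0.07173303·0.99742829) = 0.005747

x=46.850795 y=0.005747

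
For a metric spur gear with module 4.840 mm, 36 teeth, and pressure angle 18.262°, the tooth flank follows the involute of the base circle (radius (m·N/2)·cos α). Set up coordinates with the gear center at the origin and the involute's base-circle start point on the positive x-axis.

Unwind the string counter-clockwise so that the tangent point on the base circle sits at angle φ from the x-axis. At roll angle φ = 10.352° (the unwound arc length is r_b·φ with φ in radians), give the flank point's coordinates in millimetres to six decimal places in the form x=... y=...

x=84.071424 y=0.162121

pitch radius r_p = m·N/2 = 4.840·36/2 = 87.120000
base radius r_b = r_p·cos α = 87.120000·cos 18.262° = 82.732072
roll angle φ = 10.352° = 0.18067648 rad
x = r_b·(cos φ + φ·sin φ) = 82.732072·(0.98372236 + 0.18067648·0.17969509) = 84.071424
y = r_b·(sin φ − φ·cos φ) = 82.732072·(0.17969509 − 0.18067648·0.98372236) = 0.162121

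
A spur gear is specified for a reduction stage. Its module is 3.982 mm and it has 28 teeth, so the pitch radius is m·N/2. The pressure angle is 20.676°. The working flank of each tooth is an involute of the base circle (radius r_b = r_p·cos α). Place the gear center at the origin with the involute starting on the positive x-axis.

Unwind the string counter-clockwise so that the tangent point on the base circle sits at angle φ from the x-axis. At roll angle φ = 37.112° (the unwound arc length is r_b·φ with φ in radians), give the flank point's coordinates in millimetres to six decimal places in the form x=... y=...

pitch radius r_p = m·N/2 = 3.982·28/2 = 55.748000
base radius r_b = r_p·cos α = 55.748000·cos 20.676° = 52.157383
roll angle φ = 37.112° = 0.64772659 rad
x = r_b·(cos φ + φ·sin φ) = 52.157383·(0.79745758 + 0.64772659·0.60337502) = 61.977556
y = r_b·(sin φ − φ·cos φ) = 52.157383·(0.60337502 − 0.64772659·0.79745758) = 4.529375

x=61.977556 y=4.529375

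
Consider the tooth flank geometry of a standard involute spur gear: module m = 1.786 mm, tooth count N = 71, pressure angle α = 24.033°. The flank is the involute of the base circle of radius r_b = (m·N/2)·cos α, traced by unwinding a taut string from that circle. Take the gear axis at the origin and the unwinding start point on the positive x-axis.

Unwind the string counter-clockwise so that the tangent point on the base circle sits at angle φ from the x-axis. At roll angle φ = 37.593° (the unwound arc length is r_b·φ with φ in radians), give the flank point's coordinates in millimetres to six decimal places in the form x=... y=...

pitch radius r_p = m·N/2 = 1.786·71/2 = 63.403000
base radius r_b = r_p·cos α = 63.403000·cos 24.033° = 57.906660
roll angle φ = 37.593° = 0.65612163 rad
x = r_b·(cos φ + φ·sin φ) = 57.906660·(0.79236418 + 0.65612163·0.61004836) = 69.061226
y = r_b·(sin φ − φ·cos φ) = 57.906660·(0.61004836 − 0.65612163·0.79236418) = 5.220927

x=69.061226 y=5.220927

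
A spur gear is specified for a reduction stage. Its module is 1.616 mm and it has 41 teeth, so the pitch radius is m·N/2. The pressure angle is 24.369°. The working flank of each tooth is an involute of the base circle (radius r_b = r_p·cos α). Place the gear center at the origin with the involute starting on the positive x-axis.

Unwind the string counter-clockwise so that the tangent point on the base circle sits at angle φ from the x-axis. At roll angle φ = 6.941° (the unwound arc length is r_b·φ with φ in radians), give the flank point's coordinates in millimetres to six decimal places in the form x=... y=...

x=30.397147 y=0.017857

pitch radius r_p = m·N/2 = 1.616·41/2 = 33.128000
base radius r_b = r_p·cos α = 33.128000·cos 24.369° = 30.176528
roll angle φ = 6.941° = 0.12114330 rad
x = r_b·(cos φ + φ·sin φ) = 30.176528·(0.99267112 + 0.12114330·0.12084721) = 30.397147
y = r_b·(sin φ − φ·cos φ) = 30.176528·(0.12084721 − 0.12114330·0.99267112) = 0.017857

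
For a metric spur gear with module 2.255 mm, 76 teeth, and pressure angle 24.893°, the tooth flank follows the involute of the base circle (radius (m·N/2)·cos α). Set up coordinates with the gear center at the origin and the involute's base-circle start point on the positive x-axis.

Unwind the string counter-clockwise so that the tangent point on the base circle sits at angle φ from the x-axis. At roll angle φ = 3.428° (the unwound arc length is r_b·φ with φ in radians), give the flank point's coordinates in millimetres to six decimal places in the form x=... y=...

pitch radius r_p = m·N/2 = 2.255·76/2 = 85.690000
base radius r_b = r_p·cos α = 85.690000·cos 24.893° = 77.729009
roll angle φ = 3.428° = 0.05982989 rad
x = r_b·(cos φ + φ·sin φ) = 77.729009·(0.99821073 + 0.05982989·0.05979420) = 77.868004
y = r_b·(sin φ − φ·cos φ) = 77.729009·(0.05979420 − 0.05982989·0.99821073) = 0.005547

x=77.868004 y=0.005547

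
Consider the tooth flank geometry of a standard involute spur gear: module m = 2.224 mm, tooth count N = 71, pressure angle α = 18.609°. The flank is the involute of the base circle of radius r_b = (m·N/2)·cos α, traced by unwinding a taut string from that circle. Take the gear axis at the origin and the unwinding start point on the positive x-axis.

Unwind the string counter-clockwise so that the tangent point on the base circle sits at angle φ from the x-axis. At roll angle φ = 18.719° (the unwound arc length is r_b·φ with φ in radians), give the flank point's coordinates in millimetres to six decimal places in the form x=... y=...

x=78.711630 y=0.860515

pitch radius r_p = m·N/2 = 2.224·71/2 = 78.952000
base radius r_b = r_p·cos α = 78.952000·cos 18.609° = 74.824255
roll angle φ = 18.719° = 0.32670818 rad
x = r_b·(cos φ + φ·sin φ) = 74.824255·(0.94710391 + 0.32670818·0.32092708) = 78.711630
y = r_b·(sin φ − φ·cos φ) = 74.824255·(0.32092708 − 0.32670818·0.94710391) = 0.860515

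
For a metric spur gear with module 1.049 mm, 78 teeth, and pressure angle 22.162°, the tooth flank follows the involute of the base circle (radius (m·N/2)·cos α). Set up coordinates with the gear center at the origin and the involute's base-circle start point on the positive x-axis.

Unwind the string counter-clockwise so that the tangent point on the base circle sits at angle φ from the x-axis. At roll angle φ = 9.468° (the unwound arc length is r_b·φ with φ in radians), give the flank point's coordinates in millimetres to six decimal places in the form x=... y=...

pitch radius r_p = m·N/2 = 1.049·78/2 = 40.911000
base radius r_b = r_p·cos α = 40.911000·cos 22.162° = 37.888535
roll angle φ = 9.468° = 0.16524777 rad
x = r_b·(cos φ + φ·sin φ) = 37.888535·(0.98637763 + 0.16524777·0.16449673) = 38.402317
y = r_b·(sin φ − φ·cos φ) = 37.888535·(0.16449673 − 0.16524777·0.98637763) = 0.056834

x=38.402317 y=0.056834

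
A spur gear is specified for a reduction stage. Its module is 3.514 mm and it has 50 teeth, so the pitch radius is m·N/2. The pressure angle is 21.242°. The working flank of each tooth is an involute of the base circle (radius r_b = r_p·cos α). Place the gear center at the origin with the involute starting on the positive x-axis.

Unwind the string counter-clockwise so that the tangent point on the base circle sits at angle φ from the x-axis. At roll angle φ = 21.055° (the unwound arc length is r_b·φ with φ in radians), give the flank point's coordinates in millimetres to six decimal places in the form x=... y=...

pitch radius r_p = m·N/2 = 3.514·50/2 = 87.850000
base radius r_b = r_p·cos α = 87.850000·cos 21.242° = 81.881336
roll angle φ = 21.055° = 0.36747907 rad
x = r_b·(cos φ + φ·sin φ) = 81.881336·(0.93323599 + 0.36747907·0.35926396) = 87.224746
y = r_b·(sin φ − φ·cos φ) = 81.881336·(0.35926396 − 0.36747907·0.93323599) = 1.336243

x=87.224746 y=1.336243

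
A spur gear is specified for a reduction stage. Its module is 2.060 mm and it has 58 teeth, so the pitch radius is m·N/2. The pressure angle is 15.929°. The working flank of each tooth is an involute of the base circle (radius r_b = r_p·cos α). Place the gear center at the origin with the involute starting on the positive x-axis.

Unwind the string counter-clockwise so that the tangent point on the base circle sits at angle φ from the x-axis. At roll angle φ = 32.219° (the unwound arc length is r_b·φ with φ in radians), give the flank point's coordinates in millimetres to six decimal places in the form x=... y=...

pitch radius r_p = m·N/2 = 2.060·58/2 = 59.740000
base radius r_b = r_p·cos α = 59.740000·cos 15.929° = 57.446135
roll angle φ = 32.219° = 0.56232763 rad
x = r_b·(cos φ + φ·sin φ) = 57.446135·(0.84601641 + 0.56232763·0.53315686) = 65.823231
y = r_b·(sin φ − φ·cos φ) = 57.446135·(0.53315686 − 0.56232763·0.84601641) = 3.298468

x=65.823231 y=3.298468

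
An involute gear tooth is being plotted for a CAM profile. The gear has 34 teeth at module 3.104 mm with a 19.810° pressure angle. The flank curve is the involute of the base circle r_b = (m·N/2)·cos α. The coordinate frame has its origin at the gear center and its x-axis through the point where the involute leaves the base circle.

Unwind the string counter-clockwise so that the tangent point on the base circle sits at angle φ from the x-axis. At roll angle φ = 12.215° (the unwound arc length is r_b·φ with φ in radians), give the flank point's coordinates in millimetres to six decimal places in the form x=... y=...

pitch radius r_p = m·N/2 = 3.104·34/2 = 52.768000
base radius r_b = r_p·cos α = 52.768000·cos 19.810° = 49.645276
roll angle φ = 12.215° = 0.21319197 rad
x = r_b·(cos φ + φ·sin φ) = 49.645276·(0.97736054 + 0.21319197·0.21158068) = 50.760698
y = r_b·(sin φ − φ·cos φ) = 49.645276·(0.21158068 − 0.21319197·0.97736054) = 0.159622

x=50.760698 y=0.159622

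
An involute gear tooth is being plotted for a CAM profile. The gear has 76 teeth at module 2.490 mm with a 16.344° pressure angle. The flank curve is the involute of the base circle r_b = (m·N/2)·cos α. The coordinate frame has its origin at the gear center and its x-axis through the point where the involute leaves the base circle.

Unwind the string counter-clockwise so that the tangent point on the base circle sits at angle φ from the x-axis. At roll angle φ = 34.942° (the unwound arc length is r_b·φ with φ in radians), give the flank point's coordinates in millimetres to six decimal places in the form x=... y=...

x=106.143087 y=6.612771

pitch radius r_p = m·N/2 = 2.490·76/2 = 94.620000
base radius r_b = r_p·cos α = 94.620000·cos 16.344° = 90.796356
roll angle φ = 34.942° = 0.60985295 rad
x = r_b·(cos φ + φ·sin φ) = 90.796356·(0.81973225 + 0.60985295·0.57274692) = 106.143087
y = r_b·(sin φ − φ·cos φ) = 90.796356·(0.57274692 − 0.60985295·0.81973225) = 6.612771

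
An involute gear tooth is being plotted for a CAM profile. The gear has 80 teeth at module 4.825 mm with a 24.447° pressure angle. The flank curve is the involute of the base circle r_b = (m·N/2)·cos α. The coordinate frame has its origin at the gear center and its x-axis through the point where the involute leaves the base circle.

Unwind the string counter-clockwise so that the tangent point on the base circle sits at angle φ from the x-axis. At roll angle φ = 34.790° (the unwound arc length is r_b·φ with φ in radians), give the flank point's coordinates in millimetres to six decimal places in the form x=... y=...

x=205.160625 y=12.633970

pitch radius r_p = m·N/2 = 4.825·80/2 = 193.000000
base radius r_b = r_p·cos α = 193.000000·cos 24.447° = 175.696485
roll angle φ = 34.790° = 0.60720005 rad
x = r_b·(cos φ + φ·sin φ) = 175.696485·(0.82124880 + 0.60720005·0.57057024) = 205.160625
y = r_b·(sin φ − φ·cos φ) = 175.696485·(0.57057024 − 0.60720005·0.82124880) = 12.633970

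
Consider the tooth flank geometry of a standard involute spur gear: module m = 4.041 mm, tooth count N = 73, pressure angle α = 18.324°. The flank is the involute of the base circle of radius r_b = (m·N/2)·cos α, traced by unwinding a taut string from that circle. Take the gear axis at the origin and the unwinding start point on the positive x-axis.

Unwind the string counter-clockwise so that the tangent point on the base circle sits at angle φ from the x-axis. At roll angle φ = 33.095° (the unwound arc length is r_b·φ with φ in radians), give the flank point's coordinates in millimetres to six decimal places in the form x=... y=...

x=161.462854 y=8.698028

pitch radius r_p = m·N/2 = 4.041·73/2 = 147.496500
base radius r_b = r_p·cos α = 147.496500·cos 18.324° = 140.017523
roll angle φ = 33.095° = 0.57761672 rad
x = r_b·(cos φ + φ·sin φ) = 140.017523·(0.83776637 + 0.57761672·0.54602885) = 161.462854
y = r_b·(sin φ − φ·cos φ) = 140.017523·(0.54602885 − 0.57761672·0.83776637) = 8.698028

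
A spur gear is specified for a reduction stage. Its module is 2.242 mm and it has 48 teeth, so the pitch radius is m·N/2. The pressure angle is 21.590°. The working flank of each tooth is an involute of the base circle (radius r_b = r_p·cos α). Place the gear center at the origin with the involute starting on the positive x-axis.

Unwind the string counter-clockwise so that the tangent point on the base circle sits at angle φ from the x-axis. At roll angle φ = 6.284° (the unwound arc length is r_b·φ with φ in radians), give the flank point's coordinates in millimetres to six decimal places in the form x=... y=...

pitch radius r_p = m·N/2 = 2.242·48/2 = 53.808000
base radius r_b = r_p·cos α = 53.808000·cos 21.590° = 50.032870
roll angle φ = 6.284° = 0.10967649 rad
x = r_b·(cos φ + φ·sin φ) = 50.032870·(0.99399156 + 0.10967649·0.10945674) = 50.332886
y = r_b·(sin φ − φ·cos φ) = 50.032870·(0.10945674 − 0.10967649·0.99399156) = 0.021976

x=50.332886 y=0.021976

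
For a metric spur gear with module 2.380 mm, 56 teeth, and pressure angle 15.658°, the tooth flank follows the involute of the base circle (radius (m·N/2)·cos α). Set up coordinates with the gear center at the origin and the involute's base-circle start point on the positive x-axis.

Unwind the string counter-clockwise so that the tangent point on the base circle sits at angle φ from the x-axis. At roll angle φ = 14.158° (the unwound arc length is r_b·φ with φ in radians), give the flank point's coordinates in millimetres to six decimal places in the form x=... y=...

x=66.096202 y=0.320755

pitch radius r_p = m·N/2 = 2.380·56/2 = 66.640000
base radius r_b = r_p·cos α = 66.640000·cos 15.658° = 64.166979
roll angle φ = 14.158° = 0.24710372 rad
x = r_b·(cos φ + φ·sin φ) = 64.166979·(0.96962491 + 0.24710372·0.24459668) = 66.096202
y = r_b·(sin φ − φ·cos φ) = 64.166979·(0.24459668 − 0.24710372·0.96962491) = 0.320755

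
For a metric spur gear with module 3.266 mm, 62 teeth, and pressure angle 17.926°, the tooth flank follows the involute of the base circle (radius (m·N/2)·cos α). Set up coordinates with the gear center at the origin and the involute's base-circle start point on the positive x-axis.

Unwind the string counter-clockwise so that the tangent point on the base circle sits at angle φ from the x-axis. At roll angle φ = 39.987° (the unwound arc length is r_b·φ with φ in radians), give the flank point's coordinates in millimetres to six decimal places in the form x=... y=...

pitch radius r_p = m·N/2 = 3.266·62/2 = 101.246000
base radius r_b = r_p·cos α = 101.246000·cos 17.926° = 96.330996
roll angle φ = 39.987° = 0.69790481 rad
x = r_b·(cos φ + φ·sin φ) = 96.330996·(0.76619027 + 0.69790481·0.64261378) = 117.010710
y = r_b·(sin φ − φ·cos φ) = 96.330996·(0.64261378 − 0.69790481·0.76619027) = 10.392757

x=117.010710 y=10.392757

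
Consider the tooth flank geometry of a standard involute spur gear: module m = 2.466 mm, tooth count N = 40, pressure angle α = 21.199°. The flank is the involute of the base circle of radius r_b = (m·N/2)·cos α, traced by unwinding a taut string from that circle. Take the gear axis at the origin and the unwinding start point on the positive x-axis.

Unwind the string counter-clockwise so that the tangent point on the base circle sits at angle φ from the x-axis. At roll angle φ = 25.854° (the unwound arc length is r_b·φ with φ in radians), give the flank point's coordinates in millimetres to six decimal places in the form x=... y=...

x=50.428274 y=1.379806

pitch radius r_p = m·N/2 = 2.466·40/2 = 49.320000
base radius r_b = r_p·cos α = 49.320000·cos 21.199° = 45.982521
roll angle φ = 25.854° = 0.45123742 rad
x = r_b·(cos φ + φ·sin φ) = 45.982521·(0.89990818 + 0.45123742·0.43607944) = 50.428274
y = r_b·(sin φ − φ·cos φ) = 45.982521·(0.43607944 − 0.45123742·0.89990818) = 1.379806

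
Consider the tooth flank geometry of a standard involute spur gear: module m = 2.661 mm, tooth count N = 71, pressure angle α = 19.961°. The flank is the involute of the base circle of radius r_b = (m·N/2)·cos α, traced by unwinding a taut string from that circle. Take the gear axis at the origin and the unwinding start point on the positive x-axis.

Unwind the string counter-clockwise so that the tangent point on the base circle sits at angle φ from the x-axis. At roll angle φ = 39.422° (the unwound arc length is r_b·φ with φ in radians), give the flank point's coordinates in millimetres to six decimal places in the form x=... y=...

pitch radius r_p = m·N/2 = 2.661·71/2 = 94.465500
base radius r_b = r_p·cos α = 94.465500·cos 19.961° = 88.790505
roll angle φ = 39.422° = 0.68804370 rad
x = r_b·(cos φ + φ·sin φ) = 88.790505·(0.77248980 + 0.68804370·0.63502717) = 107.384679
y = r_b·(sin φ − φ·cos φ) = 88.790505·(0.63502717 − 0.68804370·0.77248980) = 9.191632

x=107.384679 y=9.191632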